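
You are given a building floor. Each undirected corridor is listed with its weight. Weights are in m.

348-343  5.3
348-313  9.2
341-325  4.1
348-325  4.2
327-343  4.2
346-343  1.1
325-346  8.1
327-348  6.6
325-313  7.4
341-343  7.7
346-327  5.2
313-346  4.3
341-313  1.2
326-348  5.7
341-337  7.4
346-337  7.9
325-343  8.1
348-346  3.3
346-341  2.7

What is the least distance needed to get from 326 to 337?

Shortest distances from 326:
326: 0
348: 5.7  (via 326)
346: 9  (via 348)
325: 9.9  (via 348)
343: 10.1  (via 346)
341: 11.7  (via 346)
327: 12.3  (via 348)
313: 12.9  (via 341)
337: 16.9  (via 346)
Shortest route: 326 → 348 → 346 → 337 = 16.9 m.

16.9 m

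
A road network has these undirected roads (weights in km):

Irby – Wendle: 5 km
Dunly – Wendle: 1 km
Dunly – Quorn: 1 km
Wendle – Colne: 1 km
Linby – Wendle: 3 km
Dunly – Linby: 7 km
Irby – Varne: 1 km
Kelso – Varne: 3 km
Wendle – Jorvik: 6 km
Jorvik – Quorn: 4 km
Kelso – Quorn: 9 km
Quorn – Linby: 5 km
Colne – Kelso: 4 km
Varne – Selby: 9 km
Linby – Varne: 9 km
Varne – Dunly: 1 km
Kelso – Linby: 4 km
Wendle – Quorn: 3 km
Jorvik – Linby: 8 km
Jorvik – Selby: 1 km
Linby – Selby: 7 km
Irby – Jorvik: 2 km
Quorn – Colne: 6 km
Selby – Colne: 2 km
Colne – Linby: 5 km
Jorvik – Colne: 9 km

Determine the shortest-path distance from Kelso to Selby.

Enumerating some paths:
Kelso–Colne–Selby: 4+2 = 6
Kelso–Varne–Irby–Jorvik–Selby: 3+1+2+1 = 7
Cheapest is Kelso–Colne–Selby at 6 km.

6 km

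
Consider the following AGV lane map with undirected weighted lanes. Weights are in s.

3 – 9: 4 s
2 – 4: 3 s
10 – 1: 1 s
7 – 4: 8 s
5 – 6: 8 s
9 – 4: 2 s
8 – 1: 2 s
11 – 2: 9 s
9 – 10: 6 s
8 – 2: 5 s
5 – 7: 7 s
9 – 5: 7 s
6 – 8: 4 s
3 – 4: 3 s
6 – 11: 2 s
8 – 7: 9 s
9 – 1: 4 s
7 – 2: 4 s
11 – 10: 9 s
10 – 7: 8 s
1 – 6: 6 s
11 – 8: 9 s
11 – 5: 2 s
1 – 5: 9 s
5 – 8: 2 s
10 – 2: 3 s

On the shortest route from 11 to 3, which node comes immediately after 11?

5

Enumerating some paths:
11–5–8–1–9–3: 2+2+2+4+4 = 14
11–5–9–3: 2+7+4 = 13
Cheapest is 11–5–9–3 at 13 s.
So from 11 the first move is to 5.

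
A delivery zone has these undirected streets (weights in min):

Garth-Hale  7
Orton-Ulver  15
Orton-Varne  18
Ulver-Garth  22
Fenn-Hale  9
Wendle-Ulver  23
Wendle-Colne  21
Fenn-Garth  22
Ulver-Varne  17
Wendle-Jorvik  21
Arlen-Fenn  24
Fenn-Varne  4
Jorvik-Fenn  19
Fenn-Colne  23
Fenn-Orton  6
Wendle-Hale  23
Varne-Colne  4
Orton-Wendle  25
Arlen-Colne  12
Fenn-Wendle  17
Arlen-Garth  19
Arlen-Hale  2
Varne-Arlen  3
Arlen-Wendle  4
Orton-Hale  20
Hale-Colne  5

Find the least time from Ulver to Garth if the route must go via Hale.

Best Ulver to Hale: Ulver → Varne → Arlen → Hale costing 22
Best Hale to Garth: Hale → Garth costing 7
Total via Hale: 22 + 7 = 29 min.

29 min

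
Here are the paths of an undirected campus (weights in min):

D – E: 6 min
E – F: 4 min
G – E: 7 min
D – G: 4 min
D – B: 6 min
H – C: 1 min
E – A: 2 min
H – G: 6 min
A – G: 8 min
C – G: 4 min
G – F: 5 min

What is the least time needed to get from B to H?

Shortest distances from B:
B: 0
D: 6  (via B)
G: 10  (via D)
E: 12  (via D)
A: 14  (via E)
C: 14  (via G)
F: 15  (via G)
H: 15  (via C)
Shortest route: B–D–G–C–H = 15 min.

15 min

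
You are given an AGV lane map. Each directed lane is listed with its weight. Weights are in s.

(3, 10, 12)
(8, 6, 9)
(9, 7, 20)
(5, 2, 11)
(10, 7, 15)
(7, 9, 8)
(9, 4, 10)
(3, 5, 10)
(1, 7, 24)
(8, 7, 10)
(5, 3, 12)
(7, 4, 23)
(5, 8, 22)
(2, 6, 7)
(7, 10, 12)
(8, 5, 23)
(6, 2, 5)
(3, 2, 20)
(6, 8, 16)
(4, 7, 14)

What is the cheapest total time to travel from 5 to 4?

50 s

Settle nodes by increasing distance from 5:
5: 0
2: 11  (via 5)
3: 12  (via 5)
6: 18  (via 2)
8: 22  (via 5)
10: 24  (via 3)
7: 32  (via 8)
9: 40  (via 7)
4: 50  (via 9)
Shortest route: 5–8–7–9–4 = 50 s.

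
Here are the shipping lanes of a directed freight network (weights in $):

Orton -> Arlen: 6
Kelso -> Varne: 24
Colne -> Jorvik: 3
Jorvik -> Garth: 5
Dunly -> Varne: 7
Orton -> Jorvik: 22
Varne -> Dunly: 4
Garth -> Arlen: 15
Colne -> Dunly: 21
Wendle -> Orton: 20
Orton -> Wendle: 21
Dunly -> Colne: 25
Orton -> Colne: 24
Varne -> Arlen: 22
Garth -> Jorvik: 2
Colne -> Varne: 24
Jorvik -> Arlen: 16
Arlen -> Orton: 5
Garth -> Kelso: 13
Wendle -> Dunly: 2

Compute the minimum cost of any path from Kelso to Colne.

Settle nodes by increasing distance from Kelso:
Kelso: 0
Varne: 24  (via Kelso)
Dunly: 28  (via Varne)
Arlen: 46  (via Varne)
Orton: 51  (via Arlen)
Colne: 53  (via Dunly)
Shortest route: Kelso–Varne–Dunly–Colne = $53.

$53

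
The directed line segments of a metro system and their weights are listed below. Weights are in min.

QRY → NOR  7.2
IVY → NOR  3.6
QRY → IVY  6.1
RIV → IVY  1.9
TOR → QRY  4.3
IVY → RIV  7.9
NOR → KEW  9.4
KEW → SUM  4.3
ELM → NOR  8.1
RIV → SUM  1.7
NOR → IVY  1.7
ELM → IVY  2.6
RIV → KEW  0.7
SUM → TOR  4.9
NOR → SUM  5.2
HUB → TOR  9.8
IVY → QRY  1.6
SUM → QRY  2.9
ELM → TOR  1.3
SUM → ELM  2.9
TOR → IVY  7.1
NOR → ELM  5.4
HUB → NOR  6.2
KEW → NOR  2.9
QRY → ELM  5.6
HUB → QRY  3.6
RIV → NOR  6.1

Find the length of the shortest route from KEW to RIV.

Settle nodes by increasing distance from KEW:
KEW: 0
NOR: 2.9  (via KEW)
SUM: 4.3  (via KEW)
IVY: 4.6  (via NOR)
QRY: 6.2  (via IVY)
ELM: 7.2  (via SUM)
TOR: 8.5  (via ELM)
RIV: 12.5  (via IVY)
Shortest route: KEW → NOR → IVY → RIV = 12.5 min.

12.5 min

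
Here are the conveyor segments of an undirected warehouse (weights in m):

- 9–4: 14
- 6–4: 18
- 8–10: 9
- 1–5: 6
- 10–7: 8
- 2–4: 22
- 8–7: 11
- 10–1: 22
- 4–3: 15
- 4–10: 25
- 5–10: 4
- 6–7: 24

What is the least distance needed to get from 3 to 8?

Settle nodes by increasing distance from 3:
3: 0
4: 15  (via 3)
9: 29  (via 4)
6: 33  (via 4)
2: 37  (via 4)
10: 40  (via 4)
5: 44  (via 10)
7: 48  (via 10)
8: 49  (via 10)
Shortest route: 3–4–10–8 = 49 m.

49 m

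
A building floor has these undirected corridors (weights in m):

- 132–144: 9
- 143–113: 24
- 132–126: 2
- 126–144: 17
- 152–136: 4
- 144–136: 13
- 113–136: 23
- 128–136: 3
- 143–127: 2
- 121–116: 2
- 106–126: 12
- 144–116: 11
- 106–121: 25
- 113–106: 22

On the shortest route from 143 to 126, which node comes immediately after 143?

Compare a few routes:
143–113–106–126: 24+22+12 = 58
143–113–136–144–132–126: 24+23+13+9+2 = 71
143–113–136–144–126: 24+23+13+17 = 77
Cheapest is 143–113–106–126 at 58 m.
So from 143 the first move is to 113.

113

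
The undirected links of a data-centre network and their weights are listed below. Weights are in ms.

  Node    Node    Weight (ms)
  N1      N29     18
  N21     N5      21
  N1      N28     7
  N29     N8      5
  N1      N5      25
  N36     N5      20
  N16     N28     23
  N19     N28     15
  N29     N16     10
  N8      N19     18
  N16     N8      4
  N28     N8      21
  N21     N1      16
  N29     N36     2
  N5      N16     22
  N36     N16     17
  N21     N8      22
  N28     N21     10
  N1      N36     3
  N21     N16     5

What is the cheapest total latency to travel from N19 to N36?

25 ms

Running Dijkstra from N19:
N19: 0
N28: 15  (via N19)
N8: 18  (via N19)
N16: 22  (via N8)
N1: 22  (via N28)
N29: 23  (via N8)
N21: 25  (via N28)
N36: 25  (via N1)
Shortest route: N19–N28–N1–N36 = 25 ms.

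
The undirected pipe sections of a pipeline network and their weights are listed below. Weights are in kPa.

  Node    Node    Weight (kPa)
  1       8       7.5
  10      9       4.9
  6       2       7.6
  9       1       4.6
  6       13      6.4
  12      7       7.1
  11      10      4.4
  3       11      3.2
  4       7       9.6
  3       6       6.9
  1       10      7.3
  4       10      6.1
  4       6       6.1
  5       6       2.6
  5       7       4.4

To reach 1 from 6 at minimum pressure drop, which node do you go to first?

4

Enumerating some paths:
6 → 4 → 10 → 9 → 1: 6.1+6.1+4.9+4.6 = 21.7
6 → 4 → 10 → 1: 6.1+6.1+7.3 = 19.5
6 → 3 → 11 → 10 → 9 → 1: 6.9+3.2+4.4+4.9+4.6 = 24
6 → 3 → 11 → 10 → 1: 6.9+3.2+4.4+7.3 = 21.8
Cheapest is 6 → 4 → 10 → 1 at 19.5 kPa.
So from 6 the first move is to 4.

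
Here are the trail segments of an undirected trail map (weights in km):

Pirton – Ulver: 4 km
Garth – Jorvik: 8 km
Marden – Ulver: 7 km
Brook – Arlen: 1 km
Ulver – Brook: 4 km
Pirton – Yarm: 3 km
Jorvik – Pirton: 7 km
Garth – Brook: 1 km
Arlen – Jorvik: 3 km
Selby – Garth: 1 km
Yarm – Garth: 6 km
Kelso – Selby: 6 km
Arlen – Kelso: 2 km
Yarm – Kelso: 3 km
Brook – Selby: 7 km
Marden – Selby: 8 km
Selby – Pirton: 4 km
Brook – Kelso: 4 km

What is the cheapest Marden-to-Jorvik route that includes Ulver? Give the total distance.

15 km

Shortest Marden→Ulver: Marden–Ulver = 7
Best Ulver to Jorvik: Ulver–Brook–Arlen–Jorvik costing 8
Total via Ulver: 7 + 8 = 15 km.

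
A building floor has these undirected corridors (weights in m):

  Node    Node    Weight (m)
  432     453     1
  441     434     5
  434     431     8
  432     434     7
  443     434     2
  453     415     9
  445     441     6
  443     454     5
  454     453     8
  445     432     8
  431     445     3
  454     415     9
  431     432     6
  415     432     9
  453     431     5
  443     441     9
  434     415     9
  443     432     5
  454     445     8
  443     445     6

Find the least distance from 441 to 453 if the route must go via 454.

Shortest 441→454: 441–434–443–454 = 12
Shortest 454→453: 454–453 = 8
Total via 454: 12 + 8 = 20 m.

20 m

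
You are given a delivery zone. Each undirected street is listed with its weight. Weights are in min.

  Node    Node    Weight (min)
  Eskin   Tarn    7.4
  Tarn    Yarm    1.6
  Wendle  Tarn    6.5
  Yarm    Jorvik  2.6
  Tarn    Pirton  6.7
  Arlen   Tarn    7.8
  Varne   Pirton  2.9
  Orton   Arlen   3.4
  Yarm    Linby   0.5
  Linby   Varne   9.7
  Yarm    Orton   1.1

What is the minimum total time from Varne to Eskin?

Settle nodes by increasing distance from Varne:
Varne: 0
Pirton: 2.9  (via Varne)
Tarn: 9.6  (via Pirton)
Linby: 9.7  (via Varne)
Yarm: 10.2  (via Linby)
Orton: 11.3  (via Yarm)
Jorvik: 12.8  (via Yarm)
Arlen: 14.7  (via Orton)
Wendle: 16.1  (via Tarn)
Eskin: 17  (via Tarn)
Shortest route: Varne → Pirton → Tarn → Eskin = 17 min.

17 min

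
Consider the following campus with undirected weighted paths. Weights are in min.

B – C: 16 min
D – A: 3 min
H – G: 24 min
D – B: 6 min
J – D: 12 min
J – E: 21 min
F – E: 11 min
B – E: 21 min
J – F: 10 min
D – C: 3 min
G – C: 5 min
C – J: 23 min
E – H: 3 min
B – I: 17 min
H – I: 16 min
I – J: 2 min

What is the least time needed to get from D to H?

30 min

Shortest distances from D:
D: 0
A: 3  (via D)
C: 3  (via D)
B: 6  (via D)
G: 8  (via C)
J: 12  (via D)
I: 14  (via J)
F: 22  (via J)
E: 27  (via B)
H: 30  (via I)
Shortest route: D → J → I → H = 30 min.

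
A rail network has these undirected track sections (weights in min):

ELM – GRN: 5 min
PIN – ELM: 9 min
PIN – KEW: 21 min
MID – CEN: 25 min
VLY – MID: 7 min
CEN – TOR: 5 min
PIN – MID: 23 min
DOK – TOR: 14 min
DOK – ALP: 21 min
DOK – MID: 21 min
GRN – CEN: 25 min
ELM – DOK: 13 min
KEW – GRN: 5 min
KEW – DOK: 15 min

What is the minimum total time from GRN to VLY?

44 min

Candidate routes:
GRN - ELM - PIN - MID - VLY: 5+9+23+7 = 44
GRN - ELM - DOK - MID - VLY: 5+13+21+7 = 46
Cheapest is GRN - ELM - PIN - MID - VLY at 44 min.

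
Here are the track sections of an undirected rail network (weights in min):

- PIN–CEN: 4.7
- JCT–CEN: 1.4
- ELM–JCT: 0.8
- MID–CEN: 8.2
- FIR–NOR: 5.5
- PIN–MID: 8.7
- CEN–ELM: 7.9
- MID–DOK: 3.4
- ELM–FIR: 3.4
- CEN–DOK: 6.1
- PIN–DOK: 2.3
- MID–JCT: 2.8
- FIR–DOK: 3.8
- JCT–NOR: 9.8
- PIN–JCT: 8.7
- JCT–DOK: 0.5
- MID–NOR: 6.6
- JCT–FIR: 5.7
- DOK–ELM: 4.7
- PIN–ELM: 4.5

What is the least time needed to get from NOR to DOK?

9.3 min

Settle nodes by increasing distance from NOR:
NOR: 0
FIR: 5.5  (via NOR)
MID: 6.6  (via NOR)
ELM: 8.9  (via FIR)
DOK: 9.3  (via FIR)
Shortest route: NOR–FIR–DOK = 9.3 min.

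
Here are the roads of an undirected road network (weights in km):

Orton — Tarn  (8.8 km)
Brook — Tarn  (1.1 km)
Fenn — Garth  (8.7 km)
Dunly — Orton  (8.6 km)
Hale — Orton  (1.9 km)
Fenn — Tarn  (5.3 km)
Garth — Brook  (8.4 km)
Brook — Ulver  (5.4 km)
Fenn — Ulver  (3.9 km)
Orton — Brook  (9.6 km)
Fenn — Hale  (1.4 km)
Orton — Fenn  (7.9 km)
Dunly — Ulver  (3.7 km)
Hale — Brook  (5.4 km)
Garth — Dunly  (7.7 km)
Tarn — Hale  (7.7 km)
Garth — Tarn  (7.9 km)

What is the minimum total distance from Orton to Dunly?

Candidate routes:
Orton - Hale - Brook - Ulver - Dunly: 1.9+5.4+5.4+3.7 = 16.4
Orton - Dunly: 8.6 = 8.6
Orton - Hale - Fenn - Ulver - Dunly: 1.9+1.4+3.9+3.7 = 10.9
Orton - Fenn - Ulver - Dunly: 7.9+3.9+3.7 = 15.5
Cheapest is Orton - Dunly at 8.6 km.

8.6 km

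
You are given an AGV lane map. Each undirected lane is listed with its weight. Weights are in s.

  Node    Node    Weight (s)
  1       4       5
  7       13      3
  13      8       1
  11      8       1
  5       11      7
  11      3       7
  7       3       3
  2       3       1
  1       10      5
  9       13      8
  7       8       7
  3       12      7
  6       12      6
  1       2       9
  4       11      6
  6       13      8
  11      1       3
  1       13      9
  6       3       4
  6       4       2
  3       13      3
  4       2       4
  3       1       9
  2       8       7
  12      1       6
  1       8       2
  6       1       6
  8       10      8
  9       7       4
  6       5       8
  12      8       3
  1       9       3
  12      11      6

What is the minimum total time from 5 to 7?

12 s

Running Dijkstra from 5:
5: 0
11: 7  (via 5)
6: 8  (via 5)
8: 8  (via 11)
13: 9  (via 8)
1: 10  (via 11)
4: 10  (via 6)
12: 11  (via 8)
3: 12  (via 6)
7: 12  (via 13)
Shortest route: 5 → 11 → 8 → 13 → 7 = 12 s.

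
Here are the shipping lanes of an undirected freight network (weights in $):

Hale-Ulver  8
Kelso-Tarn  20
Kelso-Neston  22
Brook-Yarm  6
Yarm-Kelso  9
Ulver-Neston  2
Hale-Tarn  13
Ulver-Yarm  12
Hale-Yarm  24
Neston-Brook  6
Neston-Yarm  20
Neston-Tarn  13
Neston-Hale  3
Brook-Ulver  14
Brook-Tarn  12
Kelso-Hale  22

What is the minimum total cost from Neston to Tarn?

$13

Enumerating some paths:
Neston - Brook - Tarn: 6+12 = 18
Neston - Tarn: 13 = 13
Neston - Hale - Tarn: 3+13 = 16
The minimum is $13 via Neston - Tarn.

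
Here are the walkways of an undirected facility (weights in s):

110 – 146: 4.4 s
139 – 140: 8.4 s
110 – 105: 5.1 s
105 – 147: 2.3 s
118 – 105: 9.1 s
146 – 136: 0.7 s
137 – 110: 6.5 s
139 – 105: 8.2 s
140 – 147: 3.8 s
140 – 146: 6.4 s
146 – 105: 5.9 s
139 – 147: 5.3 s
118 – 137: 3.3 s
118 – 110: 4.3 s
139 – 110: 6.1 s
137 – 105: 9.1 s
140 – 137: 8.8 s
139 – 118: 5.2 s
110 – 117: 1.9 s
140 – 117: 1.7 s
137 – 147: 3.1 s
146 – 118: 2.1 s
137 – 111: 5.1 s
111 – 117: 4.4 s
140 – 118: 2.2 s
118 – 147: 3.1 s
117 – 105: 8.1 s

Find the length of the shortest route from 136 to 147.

5.9 s

Running Dijkstra from 136:
136: 0
146: 0.7  (via 136)
118: 2.8  (via 146)
140: 5  (via 118)
110: 5.1  (via 146)
147: 5.9  (via 118)
Shortest route: 136–146–118–147 = 5.9 s.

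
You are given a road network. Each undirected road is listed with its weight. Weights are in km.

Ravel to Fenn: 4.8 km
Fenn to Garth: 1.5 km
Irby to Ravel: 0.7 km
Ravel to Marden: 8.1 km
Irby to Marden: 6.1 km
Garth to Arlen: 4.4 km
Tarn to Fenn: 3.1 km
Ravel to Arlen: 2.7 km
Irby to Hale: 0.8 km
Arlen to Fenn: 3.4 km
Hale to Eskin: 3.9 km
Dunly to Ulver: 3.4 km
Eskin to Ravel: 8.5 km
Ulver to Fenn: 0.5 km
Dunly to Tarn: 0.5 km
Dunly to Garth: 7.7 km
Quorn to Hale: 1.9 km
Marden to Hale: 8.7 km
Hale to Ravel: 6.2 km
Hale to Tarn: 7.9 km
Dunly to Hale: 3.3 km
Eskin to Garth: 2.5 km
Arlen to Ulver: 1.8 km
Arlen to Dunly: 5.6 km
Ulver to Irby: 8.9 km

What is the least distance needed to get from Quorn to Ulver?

7.9 km

Candidate routes:
Quorn–Hale–Dunly–Ulver: 1.9+3.3+3.4 = 8.6
Quorn–Hale–Irby–Ravel–Arlen–Ulver: 1.9+0.8+0.7+2.7+1.8 = 7.9
The minimum is 7.9 km via Quorn–Hale–Irby–Ravel–Arlen–Ulver.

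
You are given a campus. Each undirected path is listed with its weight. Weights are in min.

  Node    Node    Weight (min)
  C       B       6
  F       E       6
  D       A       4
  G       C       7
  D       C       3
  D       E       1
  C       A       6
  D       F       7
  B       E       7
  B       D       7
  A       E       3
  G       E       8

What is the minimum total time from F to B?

13 min

Compare a few routes:
F - E - D - B: 6+1+7 = 14
F - E - B: 6+7 = 13
The minimum is 13 min via F - E - B.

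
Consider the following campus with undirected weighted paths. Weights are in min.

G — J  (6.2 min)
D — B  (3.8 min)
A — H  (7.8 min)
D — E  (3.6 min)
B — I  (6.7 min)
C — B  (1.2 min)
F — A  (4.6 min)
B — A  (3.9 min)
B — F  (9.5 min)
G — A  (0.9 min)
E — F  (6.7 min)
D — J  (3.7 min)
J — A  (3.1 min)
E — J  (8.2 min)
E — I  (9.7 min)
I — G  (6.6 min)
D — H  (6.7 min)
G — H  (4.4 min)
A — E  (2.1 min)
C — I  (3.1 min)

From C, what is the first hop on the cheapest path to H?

B

Enumerating some paths:
C → B → D → H: 1.2+3.8+6.7 = 11.7
C → B → A → H: 1.2+3.9+7.8 = 12.9
C → B → A → G → H: 1.2+3.9+0.9+4.4 = 10.4
C → I → G → H: 3.1+6.6+4.4 = 14.1
Cheapest is C → B → A → G → H at 10.4 min.
So from C the first move is to B.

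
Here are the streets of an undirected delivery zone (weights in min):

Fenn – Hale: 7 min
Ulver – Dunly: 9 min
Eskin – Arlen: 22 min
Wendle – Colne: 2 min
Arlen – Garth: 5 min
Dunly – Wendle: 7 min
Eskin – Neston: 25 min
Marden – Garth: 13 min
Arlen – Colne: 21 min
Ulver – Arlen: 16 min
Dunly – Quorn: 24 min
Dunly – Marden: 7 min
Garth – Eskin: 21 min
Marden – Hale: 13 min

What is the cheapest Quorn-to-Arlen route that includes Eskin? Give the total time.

87 min

Shortest Quorn→Eskin: Quorn–Dunly–Marden–Garth–Eskin = 65
Best Eskin to Arlen: Eskin–Arlen costing 22
Total via Eskin: 65 + 22 = 87 min.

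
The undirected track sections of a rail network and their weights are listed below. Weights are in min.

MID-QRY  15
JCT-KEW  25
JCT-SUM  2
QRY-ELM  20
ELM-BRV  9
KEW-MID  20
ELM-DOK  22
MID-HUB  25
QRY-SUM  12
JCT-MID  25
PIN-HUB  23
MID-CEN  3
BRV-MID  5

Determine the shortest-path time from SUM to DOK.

54 min

Candidate routes:
SUM–JCT–MID–BRV–ELM–DOK: 2+25+5+9+22 = 63
SUM–QRY–MID–BRV–ELM–DOK: 12+15+5+9+22 = 63
SUM–QRY–ELM–DOK: 12+20+22 = 54
SUM–JCT–KEW–MID–BRV–ELM–DOK: 2+25+20+5+9+22 = 83
Cheapest is SUM–QRY–ELM–DOK at 54 min.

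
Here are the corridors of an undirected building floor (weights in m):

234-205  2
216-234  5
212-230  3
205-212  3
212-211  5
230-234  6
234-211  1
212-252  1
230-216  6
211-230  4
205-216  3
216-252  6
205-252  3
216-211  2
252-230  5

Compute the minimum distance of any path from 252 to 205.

3 m

Settle nodes by increasing distance from 252:
252: 0
212: 1  (via 252)
205: 3  (via 252)
Shortest route: 252–205 = 3 m.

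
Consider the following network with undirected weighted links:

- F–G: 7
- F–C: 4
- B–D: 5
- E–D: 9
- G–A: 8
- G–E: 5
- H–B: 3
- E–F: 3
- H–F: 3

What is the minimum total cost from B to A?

Enumerating some paths:
B - D - E - G - A: 5+9+5+8 = 27
B - H - F - E - G - A: 3+3+3+5+8 = 22
B - H - F - G - A: 3+3+7+8 = 21
Cheapest is B - H - F - G - A at 21.

21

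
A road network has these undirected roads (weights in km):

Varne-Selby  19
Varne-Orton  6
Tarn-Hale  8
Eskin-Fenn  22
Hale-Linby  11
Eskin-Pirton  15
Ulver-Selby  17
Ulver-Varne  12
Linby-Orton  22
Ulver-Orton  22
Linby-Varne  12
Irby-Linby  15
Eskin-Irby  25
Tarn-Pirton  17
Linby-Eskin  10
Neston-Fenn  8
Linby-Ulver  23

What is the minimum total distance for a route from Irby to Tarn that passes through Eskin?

54 km

Shortest Irby→Eskin: Irby–Eskin = 25
Best Eskin to Tarn: Eskin–Linby–Hale–Tarn costing 29
Total via Eskin: 25 + 29 = 54 km.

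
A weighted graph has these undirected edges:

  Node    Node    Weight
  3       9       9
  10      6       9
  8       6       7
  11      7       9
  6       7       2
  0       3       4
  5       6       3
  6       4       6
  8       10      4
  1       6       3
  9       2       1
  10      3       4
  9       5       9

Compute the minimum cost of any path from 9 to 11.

Settle nodes by increasing distance from 9:
9: 0
2: 1  (via 9)
3: 9  (via 9)
5: 9  (via 9)
6: 12  (via 5)
0: 13  (via 3)
10: 13  (via 3)
7: 14  (via 6)
1: 15  (via 6)
8: 17  (via 10)
4: 18  (via 6)
11: 23  (via 7)
Shortest route: 9–5–6–7–11 = 23.

23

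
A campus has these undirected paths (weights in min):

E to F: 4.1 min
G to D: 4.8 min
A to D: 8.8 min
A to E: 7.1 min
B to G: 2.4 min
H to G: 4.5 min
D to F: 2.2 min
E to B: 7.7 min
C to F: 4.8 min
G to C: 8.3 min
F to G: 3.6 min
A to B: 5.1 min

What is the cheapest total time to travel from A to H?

Shortest distances from A:
A: 0
B: 5.1  (via A)
E: 7.1  (via A)
G: 7.5  (via B)
D: 8.8  (via A)
F: 11  (via D)
H: 12  (via G)
Shortest route: A → B → G → H = 12 min.

12 min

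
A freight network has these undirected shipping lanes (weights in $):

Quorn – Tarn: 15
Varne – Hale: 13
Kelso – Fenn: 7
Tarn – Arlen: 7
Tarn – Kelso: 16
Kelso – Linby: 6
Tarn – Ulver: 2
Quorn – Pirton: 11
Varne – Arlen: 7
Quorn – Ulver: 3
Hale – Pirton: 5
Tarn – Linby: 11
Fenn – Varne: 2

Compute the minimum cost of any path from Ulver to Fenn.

$18

Compare a few routes:
Ulver → Tarn → Kelso → Fenn: 2+16+7 = 25
Ulver → Tarn → Arlen → Varne → Fenn: 2+7+7+2 = 18
Cheapest is Ulver → Tarn → Arlen → Varne → Fenn at $18.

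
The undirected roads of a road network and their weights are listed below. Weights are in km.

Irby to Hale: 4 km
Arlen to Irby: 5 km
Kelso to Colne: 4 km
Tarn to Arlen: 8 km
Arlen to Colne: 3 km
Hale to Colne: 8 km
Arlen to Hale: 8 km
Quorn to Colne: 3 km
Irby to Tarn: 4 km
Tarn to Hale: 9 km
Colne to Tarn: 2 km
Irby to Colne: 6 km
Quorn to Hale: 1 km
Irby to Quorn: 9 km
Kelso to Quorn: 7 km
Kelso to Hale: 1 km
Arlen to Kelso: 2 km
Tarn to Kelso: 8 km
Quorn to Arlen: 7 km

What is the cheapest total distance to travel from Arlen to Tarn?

Enumerating some paths:
Arlen → Tarn: 8 = 8
Arlen → Colne → Tarn: 3+2 = 5
Cheapest is Arlen → Colne → Tarn at 5 km.

5 km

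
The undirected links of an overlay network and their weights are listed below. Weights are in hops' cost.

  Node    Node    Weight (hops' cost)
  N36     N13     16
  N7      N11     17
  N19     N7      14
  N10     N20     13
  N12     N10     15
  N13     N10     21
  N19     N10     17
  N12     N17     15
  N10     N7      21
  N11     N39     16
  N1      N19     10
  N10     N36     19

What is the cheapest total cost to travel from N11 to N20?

51 hops' cost

Enumerating some paths:
N11 → N7 → N19 → N10 → N20: 17+14+17+13 = 61
N11 → N7 → N10 → N20: 17+21+13 = 51
The minimum is 51 hops' cost via N11 → N7 → N10 → N20.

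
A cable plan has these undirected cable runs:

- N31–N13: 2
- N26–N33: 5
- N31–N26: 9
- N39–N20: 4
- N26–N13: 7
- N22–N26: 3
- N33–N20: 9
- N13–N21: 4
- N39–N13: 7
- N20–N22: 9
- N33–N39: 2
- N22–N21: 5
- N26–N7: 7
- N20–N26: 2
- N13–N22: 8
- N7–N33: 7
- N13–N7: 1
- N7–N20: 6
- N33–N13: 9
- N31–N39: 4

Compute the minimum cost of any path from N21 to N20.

10

Compare a few routes:
N21 - N13 - N7 - N20: 4+1+6 = 11
N21 - N13 - N26 - N20: 4+7+2 = 13
N21 - N22 - N26 - N20: 5+3+2 = 10
Cheapest is N21 - N22 - N26 - N20 at 10.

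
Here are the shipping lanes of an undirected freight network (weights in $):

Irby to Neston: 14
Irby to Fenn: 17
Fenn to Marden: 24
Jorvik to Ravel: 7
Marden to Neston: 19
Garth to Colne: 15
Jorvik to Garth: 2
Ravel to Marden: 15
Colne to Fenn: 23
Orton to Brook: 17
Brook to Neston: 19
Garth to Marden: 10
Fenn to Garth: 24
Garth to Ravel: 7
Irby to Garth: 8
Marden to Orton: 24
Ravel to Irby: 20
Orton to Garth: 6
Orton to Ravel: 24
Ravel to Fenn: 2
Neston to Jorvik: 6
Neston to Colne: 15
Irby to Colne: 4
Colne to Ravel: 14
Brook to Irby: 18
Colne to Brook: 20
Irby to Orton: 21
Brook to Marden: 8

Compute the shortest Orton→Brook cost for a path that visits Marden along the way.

$24

Shortest Orton→Marden: Orton → Garth → Marden = 16
Shortest Marden→Brook: Marden → Brook = 8
Total via Marden: 16 + 8 = $24.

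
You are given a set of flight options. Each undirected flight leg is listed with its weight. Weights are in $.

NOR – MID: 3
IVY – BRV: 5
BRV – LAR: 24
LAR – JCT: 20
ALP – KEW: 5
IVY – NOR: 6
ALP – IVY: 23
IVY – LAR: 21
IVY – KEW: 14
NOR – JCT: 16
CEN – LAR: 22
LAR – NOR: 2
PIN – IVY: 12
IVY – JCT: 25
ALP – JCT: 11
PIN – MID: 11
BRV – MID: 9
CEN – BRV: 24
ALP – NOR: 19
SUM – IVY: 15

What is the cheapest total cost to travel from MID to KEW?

Candidate routes:
MID → NOR → IVY → KEW: 3+6+14 = 23
MID → BRV → IVY → KEW: 9+5+14 = 28
MID → NOR → ALP → KEW: 3+19+5 = 27
The minimum is $23 via MID → NOR → IVY → KEW.

$23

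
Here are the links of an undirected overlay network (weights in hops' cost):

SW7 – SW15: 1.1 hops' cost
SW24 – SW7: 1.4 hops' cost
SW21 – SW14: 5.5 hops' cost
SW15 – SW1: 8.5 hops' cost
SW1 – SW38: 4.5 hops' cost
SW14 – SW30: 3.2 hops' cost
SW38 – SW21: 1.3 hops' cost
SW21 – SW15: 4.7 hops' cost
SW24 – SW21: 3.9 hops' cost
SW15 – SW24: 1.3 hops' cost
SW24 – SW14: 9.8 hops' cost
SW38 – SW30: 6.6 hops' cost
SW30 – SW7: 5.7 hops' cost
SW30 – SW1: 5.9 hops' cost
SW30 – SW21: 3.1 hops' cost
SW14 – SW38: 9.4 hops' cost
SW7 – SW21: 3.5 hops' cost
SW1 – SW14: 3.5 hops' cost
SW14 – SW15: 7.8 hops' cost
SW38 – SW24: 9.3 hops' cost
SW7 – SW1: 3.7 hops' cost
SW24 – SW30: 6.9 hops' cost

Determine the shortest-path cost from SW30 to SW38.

Shortest distances from SW30:
SW30: 0
SW21: 3.1  (via SW30)
SW14: 3.2  (via SW30)
SW38: 4.4  (via SW21)
Shortest route: SW30–SW21–SW38 = 4.4 hops' cost.

4.4 hops' cost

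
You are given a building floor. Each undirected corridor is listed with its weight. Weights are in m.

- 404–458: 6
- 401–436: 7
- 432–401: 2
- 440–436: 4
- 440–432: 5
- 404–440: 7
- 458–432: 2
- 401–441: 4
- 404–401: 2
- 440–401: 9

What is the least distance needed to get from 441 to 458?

8 m

Compare a few routes:
441–401–404–458: 4+2+6 = 12
441–401–432–458: 4+2+2 = 8
441–401–440–432–458: 4+9+5+2 = 20
The minimum is 8 m via 441–401–432–458.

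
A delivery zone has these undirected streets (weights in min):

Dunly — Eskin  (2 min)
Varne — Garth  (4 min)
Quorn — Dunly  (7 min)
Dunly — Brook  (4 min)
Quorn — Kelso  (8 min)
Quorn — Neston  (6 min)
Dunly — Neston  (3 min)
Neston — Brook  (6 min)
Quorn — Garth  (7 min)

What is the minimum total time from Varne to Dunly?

18 min

Running Dijkstra from Varne:
Varne: 0
Garth: 4  (via Varne)
Quorn: 11  (via Garth)
Neston: 17  (via Quorn)
Dunly: 18  (via Quorn)
Shortest route: Varne → Garth → Quorn → Dunly = 18 min.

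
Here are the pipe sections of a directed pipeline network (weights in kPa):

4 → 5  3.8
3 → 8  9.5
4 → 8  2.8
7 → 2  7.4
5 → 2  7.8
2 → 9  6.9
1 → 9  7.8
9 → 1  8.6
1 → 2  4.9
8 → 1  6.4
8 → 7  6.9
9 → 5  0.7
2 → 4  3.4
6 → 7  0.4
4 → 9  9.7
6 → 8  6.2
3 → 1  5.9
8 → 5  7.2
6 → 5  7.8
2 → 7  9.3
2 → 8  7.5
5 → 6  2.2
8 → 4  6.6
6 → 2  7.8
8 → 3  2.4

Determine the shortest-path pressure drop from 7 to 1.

20 kPa

Enumerating some paths:
7 - 2 - 8 - 1: 7.4+7.5+6.4 = 21.3
7 - 2 - 4 - 8 - 1: 7.4+3.4+2.8+6.4 = 20
Cheapest is 7 - 2 - 4 - 8 - 1 at 20 kPa.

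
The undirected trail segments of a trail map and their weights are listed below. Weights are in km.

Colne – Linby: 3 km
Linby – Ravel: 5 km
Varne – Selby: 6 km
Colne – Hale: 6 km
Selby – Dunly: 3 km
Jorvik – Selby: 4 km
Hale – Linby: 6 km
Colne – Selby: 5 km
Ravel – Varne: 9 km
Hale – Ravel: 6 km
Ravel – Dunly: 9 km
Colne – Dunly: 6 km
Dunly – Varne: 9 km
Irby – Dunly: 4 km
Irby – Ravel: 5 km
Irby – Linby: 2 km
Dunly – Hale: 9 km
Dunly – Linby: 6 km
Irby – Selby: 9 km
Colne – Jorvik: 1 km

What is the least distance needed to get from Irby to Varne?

13 km

Candidate routes:
Irby - Selby - Varne: 9+6 = 15
Irby - Ravel - Varne: 5+9 = 14
Irby - Dunly - Varne: 4+9 = 13
Cheapest is Irby - Dunly - Varne at 13 km.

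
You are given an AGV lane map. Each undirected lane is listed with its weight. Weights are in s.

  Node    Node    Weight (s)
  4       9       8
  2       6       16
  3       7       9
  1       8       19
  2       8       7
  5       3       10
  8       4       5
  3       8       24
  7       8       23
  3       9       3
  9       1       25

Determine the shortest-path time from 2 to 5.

Running Dijkstra from 2:
2: 0
8: 7  (via 2)
4: 12  (via 8)
6: 16  (via 2)
9: 20  (via 4)
3: 23  (via 9)
1: 26  (via 8)
7: 30  (via 8)
5: 33  (via 3)
Shortest route: 2 → 8 → 4 → 9 → 3 → 5 = 33 s.

33 s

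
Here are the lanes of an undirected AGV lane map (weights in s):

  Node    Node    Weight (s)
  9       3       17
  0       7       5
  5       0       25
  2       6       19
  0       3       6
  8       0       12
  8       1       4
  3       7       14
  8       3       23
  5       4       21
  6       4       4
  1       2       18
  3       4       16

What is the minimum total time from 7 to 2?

39 s

Enumerating some paths:
7 - 0 - 8 - 1 - 2: 5+12+4+18 = 39
7 - 3 - 4 - 6 - 2: 14+16+4+19 = 53
7 - 0 - 3 - 4 - 6 - 2: 5+6+16+4+19 = 50
7 - 3 - 0 - 8 - 1 - 2: 14+6+12+4+18 = 54
Cheapest is 7 - 0 - 8 - 1 - 2 at 39 s.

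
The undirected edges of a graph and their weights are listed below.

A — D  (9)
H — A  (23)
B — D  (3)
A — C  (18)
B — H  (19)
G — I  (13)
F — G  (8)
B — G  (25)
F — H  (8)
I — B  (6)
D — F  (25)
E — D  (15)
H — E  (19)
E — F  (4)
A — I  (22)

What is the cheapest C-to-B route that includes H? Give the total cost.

60

Best C to H: C–A–H costing 41
Shortest H→B: H–B = 19
Total via H: 41 + 19 = 60.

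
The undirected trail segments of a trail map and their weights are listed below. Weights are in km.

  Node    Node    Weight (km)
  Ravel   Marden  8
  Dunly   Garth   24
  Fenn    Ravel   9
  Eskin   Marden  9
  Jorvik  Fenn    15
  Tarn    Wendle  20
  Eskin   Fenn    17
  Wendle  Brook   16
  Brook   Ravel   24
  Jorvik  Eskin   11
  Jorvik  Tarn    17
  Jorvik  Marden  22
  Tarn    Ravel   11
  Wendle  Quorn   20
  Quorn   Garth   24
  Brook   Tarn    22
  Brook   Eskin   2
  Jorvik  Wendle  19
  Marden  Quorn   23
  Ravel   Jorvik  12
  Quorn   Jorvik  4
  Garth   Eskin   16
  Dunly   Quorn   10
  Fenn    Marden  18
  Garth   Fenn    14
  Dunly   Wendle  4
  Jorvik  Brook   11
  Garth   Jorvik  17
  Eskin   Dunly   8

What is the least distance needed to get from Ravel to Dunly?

25 km

Running Dijkstra from Ravel:
Ravel: 0
Marden: 8  (via Ravel)
Fenn: 9  (via Ravel)
Tarn: 11  (via Ravel)
Jorvik: 12  (via Ravel)
Quorn: 16  (via Jorvik)
Eskin: 17  (via Marden)
Brook: 19  (via Eskin)
Garth: 23  (via Fenn)
Dunly: 25  (via Eskin)
Shortest route: Ravel → Marden → Eskin → Dunly = 25 km.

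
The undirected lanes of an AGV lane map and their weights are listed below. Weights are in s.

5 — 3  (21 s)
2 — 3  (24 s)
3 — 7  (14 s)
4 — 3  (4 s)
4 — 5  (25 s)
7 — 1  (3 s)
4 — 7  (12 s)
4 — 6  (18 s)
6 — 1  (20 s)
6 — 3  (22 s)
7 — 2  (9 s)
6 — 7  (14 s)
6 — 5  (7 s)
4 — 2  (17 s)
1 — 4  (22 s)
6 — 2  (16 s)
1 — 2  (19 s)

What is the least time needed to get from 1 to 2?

12 s

Candidate routes:
1–2: 19 = 19
1–7–2: 3+9 = 12
Cheapest is 1–7–2 at 12 s.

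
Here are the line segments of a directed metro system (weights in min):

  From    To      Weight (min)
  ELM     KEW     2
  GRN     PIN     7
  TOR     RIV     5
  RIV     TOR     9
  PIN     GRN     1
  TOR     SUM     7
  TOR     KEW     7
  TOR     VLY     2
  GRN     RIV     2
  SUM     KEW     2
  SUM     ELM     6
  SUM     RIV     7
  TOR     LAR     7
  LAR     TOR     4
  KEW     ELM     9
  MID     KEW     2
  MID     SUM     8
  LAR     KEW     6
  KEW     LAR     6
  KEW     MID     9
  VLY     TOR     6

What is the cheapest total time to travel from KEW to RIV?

15 min

Running Dijkstra from KEW:
KEW: 0
LAR: 6  (via KEW)
ELM: 9  (via KEW)
MID: 9  (via KEW)
TOR: 10  (via LAR)
VLY: 12  (via TOR)
RIV: 15  (via TOR)
Shortest route: KEW → LAR → TOR → RIV = 15 min.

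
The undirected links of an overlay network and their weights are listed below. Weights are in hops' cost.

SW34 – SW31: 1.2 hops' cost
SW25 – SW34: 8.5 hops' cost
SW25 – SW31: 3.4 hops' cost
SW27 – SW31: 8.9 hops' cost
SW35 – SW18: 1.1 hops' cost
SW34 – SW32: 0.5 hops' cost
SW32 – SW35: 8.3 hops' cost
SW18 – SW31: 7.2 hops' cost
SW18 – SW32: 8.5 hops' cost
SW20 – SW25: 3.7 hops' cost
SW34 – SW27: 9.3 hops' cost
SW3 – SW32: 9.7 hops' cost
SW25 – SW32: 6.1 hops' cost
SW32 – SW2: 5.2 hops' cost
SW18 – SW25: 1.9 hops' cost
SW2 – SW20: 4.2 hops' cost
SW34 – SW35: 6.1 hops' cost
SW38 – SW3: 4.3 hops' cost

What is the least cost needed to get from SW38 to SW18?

Running Dijkstra from SW38:
SW38: 0
SW3: 4.3  (via SW38)
SW32: 14  (via SW3)
SW34: 14.5  (via SW32)
SW31: 15.7  (via SW34)
SW25: 19.1  (via SW31)
SW2: 19.2  (via SW32)
SW35: 20.6  (via SW34)
SW18: 21  (via SW25)
Shortest route: SW38–SW3–SW32–SW34–SW31–SW25–SW18 = 21 hops' cost.

21 hops' cost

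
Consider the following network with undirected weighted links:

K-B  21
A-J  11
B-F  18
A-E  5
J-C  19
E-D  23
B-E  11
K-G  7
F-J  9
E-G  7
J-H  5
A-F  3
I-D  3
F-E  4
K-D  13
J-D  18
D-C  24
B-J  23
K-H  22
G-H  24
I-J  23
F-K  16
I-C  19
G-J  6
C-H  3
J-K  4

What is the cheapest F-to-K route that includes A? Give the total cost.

Best F to A: F → A costing 3
Best A to K: A → J → K costing 15
Total via A: 3 + 15 = 18.

18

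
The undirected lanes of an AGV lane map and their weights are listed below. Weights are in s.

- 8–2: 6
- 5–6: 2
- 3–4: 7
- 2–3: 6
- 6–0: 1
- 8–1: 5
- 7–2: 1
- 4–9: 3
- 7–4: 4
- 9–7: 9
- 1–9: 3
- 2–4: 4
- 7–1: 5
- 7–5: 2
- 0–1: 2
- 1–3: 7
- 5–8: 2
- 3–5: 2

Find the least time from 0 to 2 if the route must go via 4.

12 s

Shortest 0→4: 0 → 1 → 9 → 4 = 8
Shortest 4→2: 4 → 2 = 4
Total via 4: 8 + 4 = 12 s.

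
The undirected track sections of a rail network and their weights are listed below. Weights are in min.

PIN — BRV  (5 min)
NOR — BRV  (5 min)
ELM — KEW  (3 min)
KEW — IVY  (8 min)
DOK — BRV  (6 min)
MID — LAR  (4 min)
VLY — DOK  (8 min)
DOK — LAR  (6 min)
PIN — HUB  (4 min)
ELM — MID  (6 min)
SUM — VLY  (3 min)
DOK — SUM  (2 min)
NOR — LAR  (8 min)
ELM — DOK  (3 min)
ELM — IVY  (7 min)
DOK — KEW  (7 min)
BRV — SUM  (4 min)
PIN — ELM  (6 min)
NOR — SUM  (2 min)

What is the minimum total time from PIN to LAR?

Shortest distances from PIN:
PIN: 0
HUB: 4  (via PIN)
BRV: 5  (via PIN)
ELM: 6  (via PIN)
KEW: 9  (via ELM)
SUM: 9  (via BRV)
DOK: 9  (via ELM)
NOR: 10  (via BRV)
VLY: 12  (via SUM)
MID: 12  (via ELM)
IVY: 13  (via ELM)
LAR: 15  (via DOK)
Shortest route: PIN → ELM → DOK → LAR = 15 min.

15 min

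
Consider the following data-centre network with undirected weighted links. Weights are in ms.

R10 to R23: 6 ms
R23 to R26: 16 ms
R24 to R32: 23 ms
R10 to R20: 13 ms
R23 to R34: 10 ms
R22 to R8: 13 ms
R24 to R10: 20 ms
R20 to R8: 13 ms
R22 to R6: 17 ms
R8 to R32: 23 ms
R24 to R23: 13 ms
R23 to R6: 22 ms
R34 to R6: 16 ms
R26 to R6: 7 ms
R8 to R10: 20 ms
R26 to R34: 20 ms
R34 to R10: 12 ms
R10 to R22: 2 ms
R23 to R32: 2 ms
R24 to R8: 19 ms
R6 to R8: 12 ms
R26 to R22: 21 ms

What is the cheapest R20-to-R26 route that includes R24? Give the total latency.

61 ms

Best R20 to R24: R20 → R8 → R24 costing 32
Shortest R24→R26: R24 → R23 → R26 = 29
Total via R24: 32 + 29 = 61 ms.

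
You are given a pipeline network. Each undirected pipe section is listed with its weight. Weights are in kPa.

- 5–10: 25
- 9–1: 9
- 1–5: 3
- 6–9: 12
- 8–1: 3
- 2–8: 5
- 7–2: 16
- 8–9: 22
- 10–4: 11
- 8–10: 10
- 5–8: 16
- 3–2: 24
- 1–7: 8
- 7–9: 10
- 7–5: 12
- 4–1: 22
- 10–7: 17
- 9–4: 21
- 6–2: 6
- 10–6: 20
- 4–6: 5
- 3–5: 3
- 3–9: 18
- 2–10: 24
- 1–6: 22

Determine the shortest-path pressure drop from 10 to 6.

16 kPa

Candidate routes:
10 → 6: 20 = 20
10 → 4 → 6: 11+5 = 16
10 → 8 → 2 → 6: 10+5+6 = 21
Cheapest is 10 → 4 → 6 at 16 kPa.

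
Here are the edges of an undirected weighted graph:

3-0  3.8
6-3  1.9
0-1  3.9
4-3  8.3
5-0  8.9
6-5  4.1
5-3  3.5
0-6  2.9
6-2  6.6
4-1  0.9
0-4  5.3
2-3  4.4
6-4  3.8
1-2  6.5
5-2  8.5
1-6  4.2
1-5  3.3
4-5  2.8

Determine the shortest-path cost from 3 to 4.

Enumerating some paths:
3 → 5 → 4: 3.5+2.8 = 6.3
3 → 6 → 4: 1.9+3.8 = 5.7
3 → 6 → 1 → 4: 1.9+4.2+0.9 = 7
Cheapest is 3 → 6 → 4 at 5.7.

5.7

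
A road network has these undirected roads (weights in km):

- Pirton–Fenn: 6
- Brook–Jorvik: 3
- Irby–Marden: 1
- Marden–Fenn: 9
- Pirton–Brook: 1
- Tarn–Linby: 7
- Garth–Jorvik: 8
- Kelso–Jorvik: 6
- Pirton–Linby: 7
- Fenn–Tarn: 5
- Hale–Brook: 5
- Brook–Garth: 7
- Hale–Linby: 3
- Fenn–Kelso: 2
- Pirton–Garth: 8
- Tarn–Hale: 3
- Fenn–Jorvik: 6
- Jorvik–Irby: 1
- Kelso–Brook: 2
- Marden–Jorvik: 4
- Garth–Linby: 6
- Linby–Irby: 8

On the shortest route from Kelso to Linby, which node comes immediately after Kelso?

Brook

Compare a few routes:
Kelso - Fenn - Tarn - Hale - Linby: 2+5+3+3 = 13
Kelso - Brook - Pirton - Linby: 2+1+7 = 10
The minimum is 10 km via Kelso - Brook - Pirton - Linby.
So from Kelso the first move is to Brook.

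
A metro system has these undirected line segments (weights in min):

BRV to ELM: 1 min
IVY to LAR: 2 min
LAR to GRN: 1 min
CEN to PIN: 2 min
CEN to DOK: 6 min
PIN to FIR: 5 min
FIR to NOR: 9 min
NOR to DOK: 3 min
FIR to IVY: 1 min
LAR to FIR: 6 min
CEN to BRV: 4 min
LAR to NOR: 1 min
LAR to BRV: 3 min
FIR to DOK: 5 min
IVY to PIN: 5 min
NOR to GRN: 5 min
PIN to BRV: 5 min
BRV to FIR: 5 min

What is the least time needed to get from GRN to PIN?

Running Dijkstra from GRN:
GRN: 0
LAR: 1  (via GRN)
NOR: 2  (via LAR)
IVY: 3  (via LAR)
FIR: 4  (via IVY)
BRV: 4  (via LAR)
DOK: 5  (via NOR)
ELM: 5  (via BRV)
CEN: 8  (via BRV)
PIN: 8  (via IVY)
Shortest route: GRN–LAR–IVY–PIN = 8 min.

8 min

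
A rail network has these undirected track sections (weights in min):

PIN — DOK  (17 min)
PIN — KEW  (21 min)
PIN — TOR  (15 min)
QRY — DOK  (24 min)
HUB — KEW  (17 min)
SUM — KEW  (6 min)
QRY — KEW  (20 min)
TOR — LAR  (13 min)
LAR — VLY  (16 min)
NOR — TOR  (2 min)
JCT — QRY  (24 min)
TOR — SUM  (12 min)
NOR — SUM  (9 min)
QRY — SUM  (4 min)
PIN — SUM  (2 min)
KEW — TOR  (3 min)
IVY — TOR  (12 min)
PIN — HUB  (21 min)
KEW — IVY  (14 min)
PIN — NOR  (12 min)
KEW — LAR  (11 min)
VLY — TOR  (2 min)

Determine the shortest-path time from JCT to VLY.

Compare a few routes:
JCT - QRY - SUM - KEW - TOR - VLY: 24+4+6+3+2 = 39
JCT - QRY - SUM - TOR - VLY: 24+4+12+2 = 42
JCT - QRY - SUM - NOR - TOR - VLY: 24+4+9+2+2 = 41
The minimum is 39 min via JCT - QRY - SUM - KEW - TOR - VLY.

39 min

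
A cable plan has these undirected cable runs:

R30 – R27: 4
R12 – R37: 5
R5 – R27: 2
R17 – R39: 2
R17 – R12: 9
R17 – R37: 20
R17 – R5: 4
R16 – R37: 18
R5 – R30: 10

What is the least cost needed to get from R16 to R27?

38

Candidate routes:
R16–R37–R12–R17–R5–R27: 18+5+9+4+2 = 38
R16–R37–R17–R5–R27: 18+20+4+2 = 44
R16–R37–R12–R17–R5–R30–R27: 18+5+9+4+10+4 = 50
Cheapest is R16–R37–R12–R17–R5–R27 at 38.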